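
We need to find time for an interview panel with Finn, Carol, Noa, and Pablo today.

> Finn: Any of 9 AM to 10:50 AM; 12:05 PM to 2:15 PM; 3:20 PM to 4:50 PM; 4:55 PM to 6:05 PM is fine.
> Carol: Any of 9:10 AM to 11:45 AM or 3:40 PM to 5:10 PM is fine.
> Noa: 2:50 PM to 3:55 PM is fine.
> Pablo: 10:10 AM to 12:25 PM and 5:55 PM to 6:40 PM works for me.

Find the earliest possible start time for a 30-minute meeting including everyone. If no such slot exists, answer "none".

Finn ∩ Carol: 09:10-10:50, 15:40-16:50, 16:55-17:10.
Finn ∩ Carol ∩ Noa: 15:40-15:55.
Finn ∩ Carol ∩ Noa ∩ Pablo: ∅.
There is no time when everyone is free.
No common window is at least 30 minutes long.

none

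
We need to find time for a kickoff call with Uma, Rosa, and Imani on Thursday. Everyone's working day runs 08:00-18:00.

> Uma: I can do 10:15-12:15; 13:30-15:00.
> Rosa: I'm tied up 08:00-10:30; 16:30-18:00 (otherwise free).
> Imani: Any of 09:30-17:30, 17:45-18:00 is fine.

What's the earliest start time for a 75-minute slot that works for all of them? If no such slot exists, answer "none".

Uma free: 10:15-12:15, 13:30-15:00.
Rosa free: 10:30-16:30 (invert busy blocks within the working day).
Imani free: 09:30-17:30, 17:45-18:00.
Uma ∩ Rosa: 10:30-12:15, 13:30-15:00.
Uma ∩ Rosa ∩ Imani: 10:30-12:15, 13:30-15:00.
So the common availability across everyone is 10:30-12:15, 13:30-15:00.
The first common window of at least 75 minutes is 10:30-12:15, so the earliest start is 10:30.

10:30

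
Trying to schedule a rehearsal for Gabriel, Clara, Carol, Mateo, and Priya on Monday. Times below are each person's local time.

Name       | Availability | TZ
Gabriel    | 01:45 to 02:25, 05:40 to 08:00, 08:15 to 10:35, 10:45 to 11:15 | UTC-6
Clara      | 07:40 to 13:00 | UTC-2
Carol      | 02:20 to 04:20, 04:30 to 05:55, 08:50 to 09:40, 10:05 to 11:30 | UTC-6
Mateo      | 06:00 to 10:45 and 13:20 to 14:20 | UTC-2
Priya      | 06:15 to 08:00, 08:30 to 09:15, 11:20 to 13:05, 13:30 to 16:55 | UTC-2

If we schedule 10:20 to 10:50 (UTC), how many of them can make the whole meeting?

Gabriel in UTC: 07:45-08:25, 11:40-14:00, 14:15-16:35, 16:45-17:15 (add 6h to convert from UTC-6).
Clara in UTC: 09:40-15:00 (add 2h to convert from UTC-2).
Carol in UTC: 08:20-10:20, 10:30-11:55, 14:50-15:40, 16:05-17:30 (add 6h to convert from UTC-6).
Mateo in UTC: 08:00-12:45, 15:20-16:20 (add 2h to convert from UTC-2).
Priya in UTC: 08:15-10:00, 10:30-11:15, 13:20-15:05, 15:30-18:55 (add 2h to convert from UTC-2).
Clara and Mateo can make the full 10:20-10:50 slot — that's 2.

2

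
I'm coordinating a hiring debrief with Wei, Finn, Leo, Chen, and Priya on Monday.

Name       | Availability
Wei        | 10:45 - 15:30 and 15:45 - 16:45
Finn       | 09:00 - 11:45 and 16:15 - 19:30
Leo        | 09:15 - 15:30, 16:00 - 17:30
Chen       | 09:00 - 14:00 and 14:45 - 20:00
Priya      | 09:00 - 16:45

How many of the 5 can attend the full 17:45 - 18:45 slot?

Finn and Chen can make the full 17:45-18:45 slot — that's 2.

2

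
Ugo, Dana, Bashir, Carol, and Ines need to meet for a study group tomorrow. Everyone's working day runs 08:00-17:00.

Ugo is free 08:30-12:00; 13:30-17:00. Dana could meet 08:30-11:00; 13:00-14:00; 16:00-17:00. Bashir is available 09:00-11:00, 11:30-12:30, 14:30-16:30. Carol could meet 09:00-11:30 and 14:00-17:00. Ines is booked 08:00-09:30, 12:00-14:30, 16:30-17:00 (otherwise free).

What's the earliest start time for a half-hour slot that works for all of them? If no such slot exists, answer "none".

09:30

Ugo free: 08:30-12:00, 13:30-17:00.
Dana free: 08:30-11:00, 13:00-14:00, 16:00-17:00.
Bashir free: 09:00-11:00, 11:30-12:30, 14:30-16:30.
Carol free: 09:00-11:30, 14:00-17:00.
Ines free: 09:30-12:00, 14:30-16:30 (invert busy blocks within the working day).
Ugo ∩ Dana: 08:30-11:00, 13:30-14:00, 16:00-17:00.
Ugo ∩ Dana ∩ Bashir: 09:00-11:00, 16:00-16:30.
Ugo ∩ Dana ∩ Bashir ∩ Carol: 09:00-11:00, 16:00-16:30.
Ugo ∩ Dana ∩ Bashir ∩ Carol ∩ Ines: 09:30-11:00, 16:00-16:30.
So the common availability across everyone is 09:30-11:00, 16:00-16:30.
The first common window of at least 30 minutes is 09:30-11:00, so the earliest start is 09:30.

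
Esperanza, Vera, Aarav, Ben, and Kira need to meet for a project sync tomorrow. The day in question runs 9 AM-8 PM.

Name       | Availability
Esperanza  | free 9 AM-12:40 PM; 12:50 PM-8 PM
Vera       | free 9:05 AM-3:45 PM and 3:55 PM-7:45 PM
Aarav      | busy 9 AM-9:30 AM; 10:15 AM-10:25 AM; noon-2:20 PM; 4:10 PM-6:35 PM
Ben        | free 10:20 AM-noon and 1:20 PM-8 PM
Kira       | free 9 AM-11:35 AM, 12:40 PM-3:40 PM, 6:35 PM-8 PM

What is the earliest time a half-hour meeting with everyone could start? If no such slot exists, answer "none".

10:25

Esperanza free: 09:00-12:40, 12:50-20:00.
Vera free: 09:05-15:45, 15:55-19:45.
Aarav free: 09:30-10:15, 10:25-12:00, 14:20-16:10, 18:35-20:00 (invert busy blocks within the working day).
Ben free: 10:20-12:00, 13:20-20:00.
Kira free: 09:00-11:35, 12:40-15:40, 18:35-20:00.
Esperanza ∩ Vera: 09:05-12:40, 12:50-15:45, 15:55-19:45.
Esperanza ∩ Vera ∩ Aarav: 09:30-10:15, 10:25-12:00, 14:20-15:45, 15:55-16:10, 18:35-19:45.
Esperanza ∩ Vera ∩ Aarav ∩ Ben: 10:25-12:00, 14:20-15:45, 15:55-16:10, 18:35-19:45.
Esperanza ∩ Vera ∩ Aarav ∩ Ben ∩ Kira: 10:25-11:35, 14:20-15:40, 18:35-19:45.
So the common availability across everyone is 10:25-11:35, 14:20-15:40, 18:35-19:45.
The first common window of at least 30 minutes is 10:25-11:35, so the earliest start is 10:25.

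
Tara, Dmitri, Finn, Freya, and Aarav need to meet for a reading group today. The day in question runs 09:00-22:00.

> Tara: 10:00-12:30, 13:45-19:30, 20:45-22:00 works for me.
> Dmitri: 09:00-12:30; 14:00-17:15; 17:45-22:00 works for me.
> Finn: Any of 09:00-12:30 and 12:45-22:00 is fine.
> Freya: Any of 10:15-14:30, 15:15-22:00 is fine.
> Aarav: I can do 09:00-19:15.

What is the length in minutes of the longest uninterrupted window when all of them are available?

Tara ∩ Dmitri: 10:00-12:30, 14:00-17:15, 17:45-19:30, 20:45-22:00.
Tara ∩ Dmitri ∩ Finn: 10:00-12:30, 14:00-17:15, 17:45-19:30, 20:45-22:00.
Tara ∩ Dmitri ∩ Finn ∩ Freya: 10:15-12:30, 14:00-14:30, 15:15-17:15, 17:45-19:30, 20:45-22:00.
Tara ∩ Dmitri ∩ Finn ∩ Freya ∩ Aarav: 10:15-12:30, 14:00-14:30, 15:15-17:15, 17:45-19:15.
The longest is 10:15-12:30 at 135 minutes.

135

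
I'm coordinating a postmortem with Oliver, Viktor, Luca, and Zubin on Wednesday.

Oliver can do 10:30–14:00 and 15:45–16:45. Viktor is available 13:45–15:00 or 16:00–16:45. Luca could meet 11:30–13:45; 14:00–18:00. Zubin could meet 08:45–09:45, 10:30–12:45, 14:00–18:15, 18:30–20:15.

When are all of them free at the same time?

Oliver ∩ Viktor: 13:45-14:00, 16:00-16:45.
Oliver ∩ Viktor ∩ Luca: 16:00-16:45.
Oliver ∩ Viktor ∩ Luca ∩ Zubin: 16:00-16:45.
Those are the intersection windows.

16:00-16:45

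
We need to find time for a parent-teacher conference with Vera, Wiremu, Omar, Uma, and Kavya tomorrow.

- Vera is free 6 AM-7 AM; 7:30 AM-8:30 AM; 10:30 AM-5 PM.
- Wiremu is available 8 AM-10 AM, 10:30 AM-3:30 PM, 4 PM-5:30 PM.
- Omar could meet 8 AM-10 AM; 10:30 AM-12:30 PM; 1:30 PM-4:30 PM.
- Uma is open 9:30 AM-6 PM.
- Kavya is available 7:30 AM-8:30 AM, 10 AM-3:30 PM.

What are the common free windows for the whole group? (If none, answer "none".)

10:30-12:30, 13:30-15:30

Vera ∩ Wiremu: 08:00-08:30, 10:30-15:30, 16:00-17:00.
Vera ∩ Wiremu ∩ Omar: 08:00-08:30, 10:30-12:30, 13:30-15:30, 16:00-16:30.
Vera ∩ Wiremu ∩ Omar ∩ Uma: 10:30-12:30, 13:30-15:30, 16:00-16:30.
Vera ∩ Wiremu ∩ Omar ∩ Uma ∩ Kavya: 10:30-12:30, 13:30-15:30.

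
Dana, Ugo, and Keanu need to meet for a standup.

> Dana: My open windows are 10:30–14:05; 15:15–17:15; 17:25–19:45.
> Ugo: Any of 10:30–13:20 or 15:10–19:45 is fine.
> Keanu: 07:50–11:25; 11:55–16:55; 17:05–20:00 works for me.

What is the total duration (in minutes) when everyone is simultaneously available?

Dana ∩ Ugo: 10:30-13:20, 15:15-17:15, 17:25-19:45.
Dana ∩ Ugo ∩ Keanu: 10:30-11:25, 11:55-13:20, 15:15-16:55, 17:05-17:15, 17:25-19:45.
So the common availability across everyone is 10:30-11:25, 11:55-13:20, 15:15-16:55, 17:05-17:15, 17:25-19:45.
Summing the common windows: 55 + 85 + 100 + 10 + 140 = 390 minutes.

390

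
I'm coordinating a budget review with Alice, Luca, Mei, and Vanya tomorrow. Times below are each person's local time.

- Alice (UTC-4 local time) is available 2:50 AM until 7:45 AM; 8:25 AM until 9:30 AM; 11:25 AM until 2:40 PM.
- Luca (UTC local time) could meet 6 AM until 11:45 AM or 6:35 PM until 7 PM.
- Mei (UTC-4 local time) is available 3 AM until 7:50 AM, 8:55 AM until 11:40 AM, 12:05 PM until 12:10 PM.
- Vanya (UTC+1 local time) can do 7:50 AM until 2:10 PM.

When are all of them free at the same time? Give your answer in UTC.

07:00-11:45

Alice in UTC: 06:50-11:45, 12:25-13:30, 15:25-18:40 (add 4h to convert from UTC-4).
Luca in UTC: 06:00-11:45, 18:35-19:00.
Mei in UTC: 07:00-11:50, 12:55-15:40, 16:05-16:10 (add 4h to convert from UTC-4).
Vanya in UTC: 06:50-13:10 (subtract 1h to convert from UTC+1).
Alice ∩ Luca: 06:50-11:45, 18:35-18:40.
Alice ∩ Luca ∩ Mei: 07:00-11:45.
Alice ∩ Luca ∩ Mei ∩ Vanya: 07:00-11:45.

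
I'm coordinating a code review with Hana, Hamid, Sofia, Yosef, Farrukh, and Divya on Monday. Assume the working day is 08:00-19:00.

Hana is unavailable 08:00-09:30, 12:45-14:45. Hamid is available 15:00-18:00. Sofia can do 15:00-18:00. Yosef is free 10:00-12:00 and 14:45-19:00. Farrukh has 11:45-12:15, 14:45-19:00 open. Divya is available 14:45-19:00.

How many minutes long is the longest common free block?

Hana free: 09:30-12:45, 14:45-19:00 (invert busy blocks within the working day).
Hamid free: 15:00-18:00.
Sofia free: 15:00-18:00.
Yosef free: 10:00-12:00, 14:45-19:00.
Farrukh free: 11:45-12:15, 14:45-19:00.
Divya free: 14:45-19:00.
Hana ∩ Hamid: 15:00-18:00.
Hana ∩ Hamid ∩ Sofia: 15:00-18:00.
Hana ∩ Hamid ∩ Sofia ∩ Yosef: 15:00-18:00.
Hana ∩ Hamid ∩ Sofia ∩ Yosef ∩ Farrukh: 15:00-18:00.
Hana ∩ Hamid ∩ Sofia ∩ Yosef ∩ Farrukh ∩ Divya: 15:00-18:00.
So the common availability across everyone is 15:00-18:00.
The longest is 15:00-18:00 at 180 minutes.

180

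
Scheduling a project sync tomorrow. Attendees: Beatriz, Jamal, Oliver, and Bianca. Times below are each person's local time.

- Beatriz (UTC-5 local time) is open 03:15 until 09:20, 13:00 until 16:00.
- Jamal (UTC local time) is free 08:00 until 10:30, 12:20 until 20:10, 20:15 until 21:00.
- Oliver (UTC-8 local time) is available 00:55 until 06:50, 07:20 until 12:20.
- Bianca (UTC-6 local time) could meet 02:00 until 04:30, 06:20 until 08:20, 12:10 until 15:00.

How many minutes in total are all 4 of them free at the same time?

Beatriz in UTC: 08:15-14:20, 18:00-21:00 (add 5h to convert from UTC-5).
Jamal in UTC: 08:00-10:30, 12:20-20:10, 20:15-21:00.
Oliver in UTC: 08:55-14:50, 15:20-20:20 (add 8h to convert from UTC-8).
Bianca in UTC: 08:00-10:30, 12:20-14:20, 18:10-21:00 (add 6h to convert from UTC-6).
Beatriz ∩ Jamal: 08:15-10:30, 12:20-14:20, 18:00-20:10, 20:15-21:00.
Beatriz ∩ Jamal ∩ Oliver: 08:55-10:30, 12:20-14:20, 18:00-20:10, 20:15-20:20.
Beatriz ∩ Jamal ∩ Oliver ∩ Bianca: 08:55-10:30, 12:20-14:20, 18:10-20:10, 20:15-20:20.
Summing the common windows: 95 + 120 + 120 + 5 = 340 minutes.

340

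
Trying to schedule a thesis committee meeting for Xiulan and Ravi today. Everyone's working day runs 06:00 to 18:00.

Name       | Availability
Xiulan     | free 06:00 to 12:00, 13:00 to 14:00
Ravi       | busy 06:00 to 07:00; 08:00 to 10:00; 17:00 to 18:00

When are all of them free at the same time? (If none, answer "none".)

Xiulan free: 06:00-12:00, 13:00-14:00.
Ravi free: 07:00-08:00, 10:00-17:00 (invert busy blocks within the working day).
Xiulan ∩ Ravi: 07:00-08:00, 10:00-12:00, 13:00-14:00.

07:00-08:00, 10:00-12:00, 13:00-14:00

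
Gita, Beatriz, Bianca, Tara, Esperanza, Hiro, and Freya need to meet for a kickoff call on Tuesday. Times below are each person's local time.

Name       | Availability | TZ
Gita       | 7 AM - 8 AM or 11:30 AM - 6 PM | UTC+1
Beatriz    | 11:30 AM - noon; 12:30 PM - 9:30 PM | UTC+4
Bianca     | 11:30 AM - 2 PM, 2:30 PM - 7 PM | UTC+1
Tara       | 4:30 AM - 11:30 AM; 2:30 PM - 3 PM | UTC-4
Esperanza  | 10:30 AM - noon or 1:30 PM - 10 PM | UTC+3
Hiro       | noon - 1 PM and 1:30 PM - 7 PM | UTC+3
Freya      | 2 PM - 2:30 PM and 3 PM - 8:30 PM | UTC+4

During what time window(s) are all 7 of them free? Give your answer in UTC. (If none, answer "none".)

Gita in UTC: 06:00-07:00, 10:30-17:00 (subtract 1h to convert from UTC+1).
Beatriz in UTC: 07:30-08:00, 08:30-17:30 (subtract 4h to convert from UTC+4).
Bianca in UTC: 10:30-13:00, 13:30-18:00 (subtract 1h to convert from UTC+1).
Tara in UTC: 08:30-15:30, 18:30-19:00 (add 4h to convert from UTC-4).
Esperanza in UTC: 07:30-09:00, 10:30-19:00 (subtract 3h to convert from UTC+3).
Hiro in UTC: 09:00-10:00, 10:30-16:00 (subtract 3h to convert from UTC+3).
Freya in UTC: 10:00-10:30, 11:00-16:30 (subtract 4h to convert from UTC+4).
Gita ∩ Beatriz: 10:30-17:00.
Gita ∩ Beatriz ∩ Bianca: 10:30-13:00, 13:30-17:00.
Gita ∩ Beatriz ∩ Bianca ∩ Tara: 10:30-13:00, 13:30-15:30.
Gita ∩ Beatriz ∩ Bianca ∩ Tara ∩ Esperanza: 10:30-13:00, 13:30-15:30.
Gita ∩ Beatriz ∩ Bianca ∩ Tara ∩ Esperanza ∩ Hiro: 10:30-13:00, 13:30-15:30.
Gita ∩ Beatriz ∩ Bianca ∩ Tara ∩ Esperanza ∩ Hiro ∩ Freya: 11:00-13:00, 13:30-15:30.

11:00-13:00, 13:30-15:30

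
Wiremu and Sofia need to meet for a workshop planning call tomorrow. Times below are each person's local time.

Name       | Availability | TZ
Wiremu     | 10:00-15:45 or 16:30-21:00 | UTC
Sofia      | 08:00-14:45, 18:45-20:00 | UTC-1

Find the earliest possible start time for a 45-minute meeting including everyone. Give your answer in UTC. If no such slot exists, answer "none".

Wiremu in UTC: 10:00-15:45, 16:30-21:00.
Sofia in UTC: 09:00-15:45, 19:45-21:00 (add 1h to convert from UTC-1).
Wiremu ∩ Sofia: 10:00-15:45, 19:45-21:00.
The first common window of at least 45 minutes is 10:00-15:45, so the earliest start is 10:00.

10:00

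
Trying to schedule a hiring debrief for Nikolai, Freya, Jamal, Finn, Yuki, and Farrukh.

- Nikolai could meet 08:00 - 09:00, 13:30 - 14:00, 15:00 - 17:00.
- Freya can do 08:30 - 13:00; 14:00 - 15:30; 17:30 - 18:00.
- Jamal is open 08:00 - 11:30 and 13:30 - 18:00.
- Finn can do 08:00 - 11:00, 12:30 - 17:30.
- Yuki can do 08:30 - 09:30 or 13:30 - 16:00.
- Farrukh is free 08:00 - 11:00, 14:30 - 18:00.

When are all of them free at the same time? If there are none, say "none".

08:30-09:00, 15:00-15:30

Nikolai ∩ Freya: 08:30-09:00, 15:00-15:30.
Nikolai ∩ Freya ∩ Jamal: 08:30-09:00, 15:00-15:30.
Nikolai ∩ Freya ∩ Jamal ∩ Finn: 08:30-09:00, 15:00-15:30.
Nikolai ∩ Freya ∩ Jamal ∩ Finn ∩ Yuki: 08:30-09:00, 15:00-15:30.
Nikolai ∩ Freya ∩ Jamal ∩ Finn ∩ Yuki ∩ Farrukh: 08:30-09:00, 15:00-15:30.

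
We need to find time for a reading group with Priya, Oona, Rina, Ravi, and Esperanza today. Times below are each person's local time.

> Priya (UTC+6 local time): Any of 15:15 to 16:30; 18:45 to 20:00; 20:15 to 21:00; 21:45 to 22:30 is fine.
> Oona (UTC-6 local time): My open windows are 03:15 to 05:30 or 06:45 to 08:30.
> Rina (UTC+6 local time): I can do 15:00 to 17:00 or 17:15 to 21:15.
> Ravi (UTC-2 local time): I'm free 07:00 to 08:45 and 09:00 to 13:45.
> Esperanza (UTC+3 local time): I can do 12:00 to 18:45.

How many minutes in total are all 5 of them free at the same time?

Priya in UTC: 09:15-10:30, 12:45-14:00, 14:15-15:00, 15:45-16:30 (subtract 6h to convert from UTC+6).
Oona in UTC: 09:15-11:30, 12:45-14:30 (add 6h to convert from UTC-6).
Rina in UTC: 09:00-11:00, 11:15-15:15 (subtract 6h to convert from UTC+6).
Ravi in UTC: 09:00-10:45, 11:00-15:45 (add 2h to convert from UTC-2).
Esperanza in UTC: 09:00-15:45 (subtract 3h to convert from UTC+3).
Priya ∩ Oona: 09:15-10:30, 12:45-14:00, 14:15-14:30.
Priya ∩ Oona ∩ Rina: 09:15-10:30, 12:45-14:00, 14:15-14:30.
Priya ∩ Oona ∩ Rina ∩ Ravi: 09:15-10:30, 12:45-14:00, 14:15-14:30.
Priya ∩ Oona ∩ Rina ∩ Ravi ∩ Esperanza: 09:15-10:30, 12:45-14:00, 14:15-14:30.
So the common availability across everyone is 09:15-10:30, 12:45-14:00, 14:15-14:30.
Summing the common windows: 75 + 75 + 15 = 165 minutes.

165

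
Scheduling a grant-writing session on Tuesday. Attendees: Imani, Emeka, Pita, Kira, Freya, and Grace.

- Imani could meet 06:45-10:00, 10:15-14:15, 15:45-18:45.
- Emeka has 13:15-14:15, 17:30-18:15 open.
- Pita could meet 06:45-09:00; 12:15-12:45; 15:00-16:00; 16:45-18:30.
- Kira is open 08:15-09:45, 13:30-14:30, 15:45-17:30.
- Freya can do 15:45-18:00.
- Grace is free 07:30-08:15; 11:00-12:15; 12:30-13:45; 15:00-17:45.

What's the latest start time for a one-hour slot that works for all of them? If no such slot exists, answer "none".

Imani ∩ Emeka: 13:15-14:15, 17:30-18:15.
Imani ∩ Emeka ∩ Pita: 17:30-18:15.
Imani ∩ Emeka ∩ Pita ∩ Kira: ∅.
Imani ∩ Emeka ∩ Pita ∩ Kira ∩ Freya: ∅.
Imani ∩ Emeka ∩ Pita ∩ Kira ∩ Freya ∩ Grace: ∅.
There is no time when everyone is free.
No common window is at least 60 minutes long.

none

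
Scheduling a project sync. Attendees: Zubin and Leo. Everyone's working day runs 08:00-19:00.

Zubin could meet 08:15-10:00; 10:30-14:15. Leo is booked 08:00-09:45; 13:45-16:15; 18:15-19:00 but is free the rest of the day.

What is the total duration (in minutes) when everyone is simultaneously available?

Zubin free: 08:15-10:00, 10:30-14:15.
Leo free: 09:45-13:45, 16:15-18:15 (invert busy blocks within the working day).
Zubin ∩ Leo: 09:45-10:00, 10:30-13:45.
Summing the common windows: 15 + 195 = 210 minutes.

210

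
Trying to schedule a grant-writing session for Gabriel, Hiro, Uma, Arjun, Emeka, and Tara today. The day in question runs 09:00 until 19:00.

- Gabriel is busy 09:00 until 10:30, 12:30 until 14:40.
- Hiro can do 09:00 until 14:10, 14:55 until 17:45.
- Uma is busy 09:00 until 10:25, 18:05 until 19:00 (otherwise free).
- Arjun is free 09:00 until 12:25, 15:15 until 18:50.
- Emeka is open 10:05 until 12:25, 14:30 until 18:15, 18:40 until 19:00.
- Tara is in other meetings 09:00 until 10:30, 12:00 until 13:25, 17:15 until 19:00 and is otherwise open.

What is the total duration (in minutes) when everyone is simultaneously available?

210

Gabriel free: 10:30-12:30, 14:40-19:00 (invert busy blocks within the working day).
Hiro free: 09:00-14:10, 14:55-17:45.
Uma free: 10:25-18:05 (invert busy blocks within the working day).
Arjun free: 09:00-12:25, 15:15-18:50.
Emeka free: 10:05-12:25, 14:30-18:15, 18:40-19:00.
Tara free: 10:30-12:00, 13:25-17:15 (invert busy blocks within the working day).
Gabriel ∩ Hiro: 10:30-12:30, 14:55-17:45.
Gabriel ∩ Hiro ∩ Uma: 10:30-12:30, 14:55-17:45.
Gabriel ∩ Hiro ∩ Uma ∩ Arjun: 10:30-12:25, 15:15-17:45.
Gabriel ∩ Hiro ∩ Uma ∩ Arjun ∩ Emeka: 10:30-12:25, 15:15-17:45.
Gabriel ∩ Hiro ∩ Uma ∩ Arjun ∩ Emeka ∩ Tara: 10:30-12:00, 15:15-17:15.
Summing the common windows: 90 + 120 = 210 minutes.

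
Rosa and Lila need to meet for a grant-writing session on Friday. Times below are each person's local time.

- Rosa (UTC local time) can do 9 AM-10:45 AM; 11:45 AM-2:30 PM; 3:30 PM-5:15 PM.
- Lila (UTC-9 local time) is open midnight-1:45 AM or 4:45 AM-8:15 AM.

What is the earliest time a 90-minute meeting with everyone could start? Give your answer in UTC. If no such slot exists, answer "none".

Rosa in UTC: 09:00-10:45, 11:45-14:30, 15:30-17:15.
Lila in UTC: 09:00-10:45, 13:45-17:15 (add 9h to convert from UTC-9).
Rosa ∩ Lila: 09:00-10:45, 13:45-14:30, 15:30-17:15.
The first common window of at least 90 minutes is 09:00-10:45, so the earliest start is 09:00.

09:00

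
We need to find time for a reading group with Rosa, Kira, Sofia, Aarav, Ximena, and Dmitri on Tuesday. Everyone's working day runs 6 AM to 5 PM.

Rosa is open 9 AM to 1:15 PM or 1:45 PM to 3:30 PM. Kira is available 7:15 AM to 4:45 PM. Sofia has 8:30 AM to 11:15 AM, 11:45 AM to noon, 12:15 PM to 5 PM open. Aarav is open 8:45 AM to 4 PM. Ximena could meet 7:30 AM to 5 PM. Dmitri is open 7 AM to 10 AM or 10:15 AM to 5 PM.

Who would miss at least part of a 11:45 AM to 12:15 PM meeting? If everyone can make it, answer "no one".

Sofia

Rosa: free for 11:45-12:15. Kira: free for 11:45-12:15. Sofia: not fully free for 11:45-12:15. Aarav: free for 11:45-12:15. Ximena: free for 11:45-12:15. Dmitri: free for 11:45-12:15.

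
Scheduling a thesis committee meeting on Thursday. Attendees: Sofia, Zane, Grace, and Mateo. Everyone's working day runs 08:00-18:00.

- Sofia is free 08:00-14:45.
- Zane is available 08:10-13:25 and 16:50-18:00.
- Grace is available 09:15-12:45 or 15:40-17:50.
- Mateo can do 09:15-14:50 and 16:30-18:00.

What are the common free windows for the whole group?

Sofia ∩ Zane: 08:10-13:25.
Sofia ∩ Zane ∩ Grace: 09:15-12:45.
Sofia ∩ Zane ∩ Grace ∩ Mateo: 09:15-12:45.

09:15-12:45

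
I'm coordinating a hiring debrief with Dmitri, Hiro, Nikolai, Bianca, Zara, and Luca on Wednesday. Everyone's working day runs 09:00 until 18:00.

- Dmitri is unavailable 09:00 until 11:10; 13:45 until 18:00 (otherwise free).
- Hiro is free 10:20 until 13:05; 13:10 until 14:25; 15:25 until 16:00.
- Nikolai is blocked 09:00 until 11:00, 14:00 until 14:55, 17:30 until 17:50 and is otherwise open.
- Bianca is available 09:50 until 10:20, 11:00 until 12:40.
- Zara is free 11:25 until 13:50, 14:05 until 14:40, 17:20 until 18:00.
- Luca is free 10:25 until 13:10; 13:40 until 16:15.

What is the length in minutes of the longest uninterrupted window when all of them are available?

75

Dmitri free: 11:10-13:45 (invert busy blocks within the working day).
Hiro free: 10:20-13:05, 13:10-14:25, 15:25-16:00.
Nikolai free: 11:00-14:00, 14:55-17:30, 17:50-18:00 (invert busy blocks within the working day).
Bianca free: 09:50-10:20, 11:00-12:40.
Zara free: 11:25-13:50, 14:05-14:40, 17:20-18:00.
Luca free: 10:25-13:10, 13:40-16:15.
Dmitri ∩ Hiro: 11:10-13:05, 13:10-13:45.
Dmitri ∩ Hiro ∩ Nikolai: 11:10-13:05, 13:10-13:45.
Dmitri ∩ Hiro ∩ Nikolai ∩ Bianca: 11:10-12:40.
Dmitri ∩ Hiro ∩ Nikolai ∩ Bianca ∩ Zara: 11:25-12:40.
Dmitri ∩ Hiro ∩ Nikolai ∩ Bianca ∩ Zara ∩ Luca: 11:25-12:40.
The longest is 11:25-12:40 at 75 minutes.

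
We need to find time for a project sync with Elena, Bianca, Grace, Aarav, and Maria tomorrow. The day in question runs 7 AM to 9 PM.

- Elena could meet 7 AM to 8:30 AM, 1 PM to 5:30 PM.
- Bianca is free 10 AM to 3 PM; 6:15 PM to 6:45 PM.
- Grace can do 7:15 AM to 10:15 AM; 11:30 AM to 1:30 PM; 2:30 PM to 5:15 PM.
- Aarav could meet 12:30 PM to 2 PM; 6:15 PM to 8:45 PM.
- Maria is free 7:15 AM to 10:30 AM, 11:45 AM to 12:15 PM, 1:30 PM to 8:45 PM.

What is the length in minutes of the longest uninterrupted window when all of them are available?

0

Elena ∩ Bianca: 13:00-15:00.
Elena ∩ Bianca ∩ Grace: 13:00-13:30, 14:30-15:00.
Elena ∩ Bianca ∩ Grace ∩ Aarav: 13:00-13:30.
Elena ∩ Bianca ∩ Grace ∩ Aarav ∩ Maria: ∅.
There is no time when everyone is free.
No common window exists, so the longest block is 0 minutes.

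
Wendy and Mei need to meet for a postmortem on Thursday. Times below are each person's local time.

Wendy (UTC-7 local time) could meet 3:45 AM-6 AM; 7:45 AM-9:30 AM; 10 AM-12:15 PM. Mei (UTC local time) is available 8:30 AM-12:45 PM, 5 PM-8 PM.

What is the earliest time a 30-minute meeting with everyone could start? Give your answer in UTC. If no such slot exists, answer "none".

Wendy in UTC: 10:45-13:00, 14:45-16:30, 17:00-19:15 (add 7h to convert from UTC-7).
Mei in UTC: 08:30-12:45, 17:00-20:00.
Wendy ∩ Mei: 10:45-12:45, 17:00-19:15.
Those are the intersection windows.
The first common window of at least 30 minutes is 10:45-12:45, so the earliest start is 10:45.

10:45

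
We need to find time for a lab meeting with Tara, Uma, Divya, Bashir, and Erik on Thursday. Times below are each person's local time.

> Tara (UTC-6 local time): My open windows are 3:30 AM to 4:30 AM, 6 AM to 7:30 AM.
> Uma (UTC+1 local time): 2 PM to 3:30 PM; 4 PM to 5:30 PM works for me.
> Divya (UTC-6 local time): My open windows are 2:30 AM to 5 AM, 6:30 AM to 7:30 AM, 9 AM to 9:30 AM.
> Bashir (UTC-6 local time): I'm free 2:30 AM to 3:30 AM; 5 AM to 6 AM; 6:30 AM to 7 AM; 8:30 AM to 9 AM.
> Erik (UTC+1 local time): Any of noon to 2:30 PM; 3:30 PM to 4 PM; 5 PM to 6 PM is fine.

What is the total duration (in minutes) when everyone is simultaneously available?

Tara in UTC: 09:30-10:30, 12:00-13:30 (add 6h to convert from UTC-6).
Uma in UTC: 13:00-14:30, 15:00-16:30 (subtract 1h to convert from UTC+1).
Divya in UTC: 08:30-11:00, 12:30-13:30, 15:00-15:30 (add 6h to convert from UTC-6).
Bashir in UTC: 08:30-09:30, 11:00-12:00, 12:30-13:00, 14:30-15:00 (add 6h to convert from UTC-6).
Erik in UTC: 11:00-13:30, 14:30-15:00, 16:00-17:00 (subtract 1h to convert from UTC+1).
Tara ∩ Uma: 13:00-13:30.
Tara ∩ Uma ∩ Divya: 13:00-13:30.
Tara ∩ Uma ∩ Divya ∩ Bashir: ∅.
Tara ∩ Uma ∩ Divya ∩ Bashir ∩ Erik: ∅.
There is no time when everyone is free.
There is no common window, so the total is 0 minutes.

0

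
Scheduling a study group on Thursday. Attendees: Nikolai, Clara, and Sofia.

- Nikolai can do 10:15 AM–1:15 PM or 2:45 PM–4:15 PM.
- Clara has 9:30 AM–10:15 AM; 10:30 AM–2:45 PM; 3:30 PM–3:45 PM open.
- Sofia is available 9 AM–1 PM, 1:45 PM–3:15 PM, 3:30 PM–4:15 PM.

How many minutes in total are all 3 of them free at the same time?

165

Nikolai ∩ Clara: 10:30-13:15, 15:30-15:45.
Nikolai ∩ Clara ∩ Sofia: 10:30-13:00, 15:30-15:45.
So the common availability across everyone is 10:30-13:00, 15:30-15:45.
Summing the common windows: 150 + 15 = 165 minutes.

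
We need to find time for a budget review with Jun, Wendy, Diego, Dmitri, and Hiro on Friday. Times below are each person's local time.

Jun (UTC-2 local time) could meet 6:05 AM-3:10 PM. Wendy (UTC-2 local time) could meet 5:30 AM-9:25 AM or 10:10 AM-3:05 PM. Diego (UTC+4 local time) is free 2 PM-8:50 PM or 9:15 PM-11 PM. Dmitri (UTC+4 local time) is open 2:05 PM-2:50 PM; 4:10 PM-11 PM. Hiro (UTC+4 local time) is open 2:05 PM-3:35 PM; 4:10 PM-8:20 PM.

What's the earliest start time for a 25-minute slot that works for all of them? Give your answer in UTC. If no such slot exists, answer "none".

Jun in UTC: 08:05-17:10 (add 2h to convert from UTC-2).
Wendy in UTC: 07:30-11:25, 12:10-17:05 (add 2h to convert from UTC-2).
Diego in UTC: 10:00-16:50, 17:15-19:00 (subtract 4h to convert from UTC+4).
Dmitri in UTC: 10:05-10:50, 12:10-19:00 (subtract 4h to convert from UTC+4).
Hiro in UTC: 10:05-11:35, 12:10-16:20 (subtract 4h to convert from UTC+4).
Jun ∩ Wendy: 08:05-11:25, 12:10-17:05.
Jun ∩ Wendy ∩ Diego: 10:00-11:25, 12:10-16:50.
Jun ∩ Wendy ∩ Diego ∩ Dmitri: 10:05-10:50, 12:10-16:50.
Jun ∩ Wendy ∩ Diego ∩ Dmitri ∩ Hiro: 10:05-10:50, 12:10-16:20.
So the common availability across everyone is 10:05-10:50, 12:10-16:20.
The first common window of at least 25 minutes is 10:05-10:50, so the earliest start is 10:05.

10:05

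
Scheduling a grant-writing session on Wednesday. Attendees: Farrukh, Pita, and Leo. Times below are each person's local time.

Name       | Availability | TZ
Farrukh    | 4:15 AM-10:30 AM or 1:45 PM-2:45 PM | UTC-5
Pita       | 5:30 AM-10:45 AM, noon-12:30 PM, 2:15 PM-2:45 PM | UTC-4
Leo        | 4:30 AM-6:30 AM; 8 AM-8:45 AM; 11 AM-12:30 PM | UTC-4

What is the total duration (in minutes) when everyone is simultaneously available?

Farrukh in UTC: 09:15-15:30, 18:45-19:45 (add 5h to convert from UTC-5).
Pita in UTC: 09:30-14:45, 16:00-16:30, 18:15-18:45 (add 4h to convert from UTC-4).
Leo in UTC: 08:30-10:30, 12:00-12:45, 15:00-16:30 (add 4h to convert from UTC-4).
Farrukh ∩ Pita: 09:30-14:45.
Farrukh ∩ Pita ∩ Leo: 09:30-10:30, 12:00-12:45.
Summing the common windows: 60 + 45 = 105 minutes.

105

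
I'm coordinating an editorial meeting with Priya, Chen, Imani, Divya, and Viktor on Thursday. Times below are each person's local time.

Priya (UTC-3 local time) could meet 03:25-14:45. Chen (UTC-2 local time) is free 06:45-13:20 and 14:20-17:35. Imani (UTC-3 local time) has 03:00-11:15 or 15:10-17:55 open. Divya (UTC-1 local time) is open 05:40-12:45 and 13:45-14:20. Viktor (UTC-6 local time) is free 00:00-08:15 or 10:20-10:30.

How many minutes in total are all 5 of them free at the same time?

300

Priya in UTC: 06:25-17:45 (add 3h to convert from UTC-3).
Chen in UTC: 08:45-15:20, 16:20-19:35 (add 2h to convert from UTC-2).
Imani in UTC: 06:00-14:15, 18:10-20:55 (add 3h to convert from UTC-3).
Divya in UTC: 06:40-13:45, 14:45-15:20 (add 1h to convert from UTC-1).
Viktor in UTC: 06:00-14:15, 16:20-16:30 (add 6h to convert from UTC-6).
Priya ∩ Chen: 08:45-15:20, 16:20-17:45.
Priya ∩ Chen ∩ Imani: 08:45-14:15.
Priya ∩ Chen ∩ Imani ∩ Divya: 08:45-13:45.
Priya ∩ Chen ∩ Imani ∩ Divya ∩ Viktor: 08:45-13:45.
That's a single block of 300 minutes.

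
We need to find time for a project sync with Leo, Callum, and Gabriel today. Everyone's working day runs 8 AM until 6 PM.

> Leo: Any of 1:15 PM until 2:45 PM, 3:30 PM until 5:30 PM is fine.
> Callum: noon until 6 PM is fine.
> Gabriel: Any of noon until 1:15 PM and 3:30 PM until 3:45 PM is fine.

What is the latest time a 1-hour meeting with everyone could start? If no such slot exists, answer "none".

Leo ∩ Callum: 13:15-14:45, 15:30-17:30.
Leo ∩ Callum ∩ Gabriel: 15:30-15:45.
No common window is at least 60 minutes long.

none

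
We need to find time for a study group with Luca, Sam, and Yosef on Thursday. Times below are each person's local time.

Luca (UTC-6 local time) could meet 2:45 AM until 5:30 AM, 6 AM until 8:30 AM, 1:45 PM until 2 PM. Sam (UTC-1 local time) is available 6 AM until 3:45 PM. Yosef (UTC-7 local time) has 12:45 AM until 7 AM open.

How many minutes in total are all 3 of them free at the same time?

Luca in UTC: 08:45-11:30, 12:00-14:30, 19:45-20:00 (add 6h to convert from UTC-6).
Sam in UTC: 07:00-16:45 (add 1h to convert from UTC-1).
Yosef in UTC: 07:45-14:00 (add 7h to convert from UTC-7).
Luca ∩ Sam: 08:45-11:30, 12:00-14:30.
Luca ∩ Sam ∩ Yosef: 08:45-11:30, 12:00-14:00.
So the common availability across everyone is 08:45-11:30, 12:00-14:00.
Summing the common windows: 165 + 120 = 285 minutes.

285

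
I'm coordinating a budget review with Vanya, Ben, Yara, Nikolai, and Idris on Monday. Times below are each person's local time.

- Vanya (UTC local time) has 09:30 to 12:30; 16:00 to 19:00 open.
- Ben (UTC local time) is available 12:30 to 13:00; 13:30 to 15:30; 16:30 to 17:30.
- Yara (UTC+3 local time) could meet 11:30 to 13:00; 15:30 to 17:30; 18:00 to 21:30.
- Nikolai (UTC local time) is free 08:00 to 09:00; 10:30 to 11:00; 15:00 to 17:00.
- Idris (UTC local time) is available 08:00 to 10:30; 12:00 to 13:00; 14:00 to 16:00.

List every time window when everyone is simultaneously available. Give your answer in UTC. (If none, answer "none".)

Vanya in UTC: 09:30-12:30, 16:00-19:00.
Ben in UTC: 12:30-13:00, 13:30-15:30, 16:30-17:30.
Yara in UTC: 08:30-10:00, 12:30-14:30, 15:00-18:30 (subtract 3h to convert from UTC+3).
Nikolai in UTC: 08:00-09:00, 10:30-11:00, 15:00-17:00.
Idris in UTC: 08:00-10:30, 12:00-13:00, 14:00-16:00.
Vanya ∩ Ben: 16:30-17:30.
Vanya ∩ Ben ∩ Yara: 16:30-17:30.
Vanya ∩ Ben ∩ Yara ∩ Nikolai: 16:30-17:00.
Vanya ∩ Ben ∩ Yara ∩ Nikolai ∩ Idris: ∅.
There is no time when everyone is free.

none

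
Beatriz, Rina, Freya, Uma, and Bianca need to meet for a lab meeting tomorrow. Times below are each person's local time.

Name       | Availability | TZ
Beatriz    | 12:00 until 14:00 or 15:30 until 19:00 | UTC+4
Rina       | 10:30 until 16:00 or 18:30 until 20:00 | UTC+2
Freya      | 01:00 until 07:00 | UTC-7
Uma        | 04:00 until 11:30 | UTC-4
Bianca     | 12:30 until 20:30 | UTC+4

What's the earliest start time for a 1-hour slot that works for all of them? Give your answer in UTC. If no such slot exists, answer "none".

Beatriz in UTC: 08:00-10:00, 11:30-15:00 (subtract 4h to convert from UTC+4).
Rina in UTC: 08:30-14:00, 16:30-18:00 (subtract 2h to convert from UTC+2).
Freya in UTC: 08:00-14:00 (add 7h to convert from UTC-7).
Uma in UTC: 08:00-15:30 (add 4h to convert from UTC-4).
Bianca in UTC: 08:30-16:30 (subtract 4h to convert from UTC+4).
Beatriz ∩ Rina: 08:30-10:00, 11:30-14:00.
Beatriz ∩ Rina ∩ Freya: 08:30-10:00, 11:30-14:00.
Beatriz ∩ Rina ∩ Freya ∩ Uma: 08:30-10:00, 11:30-14:00.
Beatriz ∩ Rina ∩ Freya ∩ Uma ∩ Bianca: 08:30-10:00, 11:30-14:00.
The first common window of at least 60 minutes is 08:30-10:00, so the earliest start is 08:30.

08:30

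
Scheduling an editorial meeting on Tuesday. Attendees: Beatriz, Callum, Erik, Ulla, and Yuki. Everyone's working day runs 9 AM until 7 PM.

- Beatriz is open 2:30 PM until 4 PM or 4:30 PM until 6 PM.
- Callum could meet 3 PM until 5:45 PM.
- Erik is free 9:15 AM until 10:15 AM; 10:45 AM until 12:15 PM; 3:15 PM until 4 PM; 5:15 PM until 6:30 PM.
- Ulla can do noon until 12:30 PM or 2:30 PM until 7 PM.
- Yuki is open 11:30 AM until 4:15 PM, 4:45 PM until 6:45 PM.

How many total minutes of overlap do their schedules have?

Beatriz ∩ Callum: 15:00-16:00, 16:30-17:45.
Beatriz ∩ Callum ∩ Erik: 15:15-16:00, 17:15-17:45.
Beatriz ∩ Callum ∩ Erik ∩ Ulla: 15:15-16:00, 17:15-17:45.
Beatriz ∩ Callum ∩ Erik ∩ Ulla ∩ Yuki: 15:15-16:00, 17:15-17:45.
So the common availability across everyone is 15:15-16:00, 17:15-17:45.
Summing the common windows: 45 + 30 = 75 minutes.

75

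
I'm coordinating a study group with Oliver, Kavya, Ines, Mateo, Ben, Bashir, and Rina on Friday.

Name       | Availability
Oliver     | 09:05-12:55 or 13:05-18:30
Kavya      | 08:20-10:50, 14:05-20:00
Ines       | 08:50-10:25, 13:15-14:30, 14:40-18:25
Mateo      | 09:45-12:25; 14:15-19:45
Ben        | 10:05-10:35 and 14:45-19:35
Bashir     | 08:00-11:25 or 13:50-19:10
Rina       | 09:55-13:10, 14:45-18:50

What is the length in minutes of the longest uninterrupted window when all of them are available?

220

Oliver ∩ Kavya: 09:05-10:50, 14:05-18:30.
Oliver ∩ Kavya ∩ Ines: 09:05-10:25, 14:05-14:30, 14:40-18:25.
Oliver ∩ Kavya ∩ Ines ∩ Mateo: 09:45-10:25, 14:15-14:30, 14:40-18:25.
Oliver ∩ Kavya ∩ Ines ∩ Mateo ∩ Ben: 10:05-10:25, 14:45-18:25.
Oliver ∩ Kavya ∩ Ines ∩ Mateo ∩ Ben ∩ Bashir: 10:05-10:25, 14:45-18:25.
Oliver ∩ Kavya ∩ Ines ∩ Mateo ∩ Ben ∩ Bashir ∩ Rina: 10:05-10:25, 14:45-18:25.
The longest is 14:45-18:25 at 220 minutes.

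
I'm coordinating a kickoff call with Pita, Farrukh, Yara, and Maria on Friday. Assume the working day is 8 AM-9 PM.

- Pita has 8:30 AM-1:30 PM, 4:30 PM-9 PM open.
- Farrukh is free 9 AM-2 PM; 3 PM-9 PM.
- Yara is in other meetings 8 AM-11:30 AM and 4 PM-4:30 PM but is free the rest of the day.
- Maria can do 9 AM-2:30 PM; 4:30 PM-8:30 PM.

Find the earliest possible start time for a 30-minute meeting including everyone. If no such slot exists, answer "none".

Pita free: 08:30-13:30, 16:30-21:00.
Farrukh free: 09:00-14:00, 15:00-21:00.
Yara free: 11:30-16:00, 16:30-21:00 (invert busy blocks within the working day).
Maria free: 09:00-14:30, 16:30-20:30.
Pita ∩ Farrukh: 09:00-13:30, 16:30-21:00.
Pita ∩ Farrukh ∩ Yara: 11:30-13:30, 16:30-21:00.
Pita ∩ Farrukh ∩ Yara ∩ Maria: 11:30-13:30, 16:30-20:30.
The first common window of at least 30 minutes is 11:30-13:30, so the earliest start is 11:30.

11:30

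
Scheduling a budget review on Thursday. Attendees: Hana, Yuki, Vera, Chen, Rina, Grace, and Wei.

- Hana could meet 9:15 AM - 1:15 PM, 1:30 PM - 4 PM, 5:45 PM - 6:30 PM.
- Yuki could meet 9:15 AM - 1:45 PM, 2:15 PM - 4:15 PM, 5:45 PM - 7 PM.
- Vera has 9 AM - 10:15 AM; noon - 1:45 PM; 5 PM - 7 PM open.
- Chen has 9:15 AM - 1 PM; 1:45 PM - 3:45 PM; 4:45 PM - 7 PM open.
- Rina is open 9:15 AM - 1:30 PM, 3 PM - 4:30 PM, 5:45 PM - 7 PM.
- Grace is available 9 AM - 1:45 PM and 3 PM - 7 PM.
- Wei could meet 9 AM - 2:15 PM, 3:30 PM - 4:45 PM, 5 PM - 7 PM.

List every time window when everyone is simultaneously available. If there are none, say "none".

09:15-10:15, 12:00-13:00, 17:45-18:30

Hana ∩ Yuki: 09:15-13:15, 13:30-13:45, 14:15-16:00, 17:45-18:30.
Hana ∩ Yuki ∩ Vera: 09:15-10:15, 12:00-13:15, 13:30-13:45, 17:45-18:30.
Hana ∩ Yuki ∩ Vera ∩ Chen: 09:15-10:15, 12:00-13:00, 17:45-18:30.
Hana ∩ Yuki ∩ Vera ∩ Chen ∩ Rina: 09:15-10:15, 12:00-13:00, 17:45-18:30.
Hana ∩ Yuki ∩ Vera ∩ Chen ∩ Rina ∩ Grace: 09:15-10:15, 12:00-13:00, 17:45-18:30.
Hana ∩ Yuki ∩ Vera ∩ Chen ∩ Rina ∩ Grace ∩ Wei: 09:15-10:15, 12:00-13:00, 17:45-18:30.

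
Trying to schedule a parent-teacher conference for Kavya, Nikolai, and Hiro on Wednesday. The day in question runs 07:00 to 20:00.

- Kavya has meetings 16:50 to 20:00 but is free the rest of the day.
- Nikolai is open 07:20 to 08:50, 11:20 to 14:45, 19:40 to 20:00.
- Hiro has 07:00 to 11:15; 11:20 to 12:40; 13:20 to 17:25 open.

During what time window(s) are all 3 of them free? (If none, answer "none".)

07:20-08:50, 11:20-12:40, 13:20-14:45

Kavya free: 07:00-16:50 (invert busy blocks within the working day).
Nikolai free: 07:20-08:50, 11:20-14:45, 19:40-20:00.
Hiro free: 07:00-11:15, 11:20-12:40, 13:20-17:25.
Kavya ∩ Nikolai: 07:20-08:50, 11:20-14:45.
Kavya ∩ Nikolai ∩ Hiro: 07:20-08:50, 11:20-12:40, 13:20-14:45.
Those are the intersection windows.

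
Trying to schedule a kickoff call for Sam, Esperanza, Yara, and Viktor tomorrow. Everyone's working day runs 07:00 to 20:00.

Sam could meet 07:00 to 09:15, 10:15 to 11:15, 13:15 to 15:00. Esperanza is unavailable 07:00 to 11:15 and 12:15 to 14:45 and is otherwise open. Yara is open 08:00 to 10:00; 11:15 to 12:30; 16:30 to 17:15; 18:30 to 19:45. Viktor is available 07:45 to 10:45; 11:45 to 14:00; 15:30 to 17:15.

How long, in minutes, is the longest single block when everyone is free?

0

Sam free: 07:00-09:15, 10:15-11:15, 13:15-15:00.
Esperanza free: 11:15-12:15, 14:45-20:00 (invert busy blocks within the working day).
Yara free: 08:00-10:00, 11:15-12:30, 16:30-17:15, 18:30-19:45.
Viktor free: 07:45-10:45, 11:45-14:00, 15:30-17:15.
Sam ∩ Esperanza: 14:45-15:00.
Sam ∩ Esperanza ∩ Yara: ∅.
Sam ∩ Esperanza ∩ Yara ∩ Viktor: ∅.
There is no time when everyone is free.
No common window exists, so the longest block is 0 minutes.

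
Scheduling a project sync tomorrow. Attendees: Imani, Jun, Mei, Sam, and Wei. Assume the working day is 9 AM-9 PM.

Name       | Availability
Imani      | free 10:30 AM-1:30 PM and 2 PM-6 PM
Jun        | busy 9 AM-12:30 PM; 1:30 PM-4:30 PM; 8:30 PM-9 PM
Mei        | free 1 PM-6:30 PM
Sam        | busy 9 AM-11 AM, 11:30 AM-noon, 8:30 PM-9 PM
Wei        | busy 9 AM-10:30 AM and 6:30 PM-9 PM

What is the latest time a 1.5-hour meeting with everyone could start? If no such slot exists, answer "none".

16:30

Imani free: 10:30-13:30, 14:00-18:00.
Jun free: 12:30-13:30, 16:30-20:30 (invert busy blocks within the working day).
Mei free: 13:00-18:30.
Sam free: 11:00-11:30, 12:00-20:30 (invert busy blocks within the working day).
Wei free: 10:30-18:30 (invert busy blocks within the working day).
Imani ∩ Jun: 12:30-13:30, 16:30-18:00.
Imani ∩ Jun ∩ Mei: 13:00-13:30, 16:30-18:00.
Imani ∩ Jun ∩ Mei ∩ Sam: 13:00-13:30, 16:30-18:00.
Imani ∩ Jun ∩ Mei ∩ Sam ∩ Wei: 13:00-13:30, 16:30-18:00.
The last common window of at least 90 minutes is 16:30-18:00; a 90-minute meeting can start as late as 16:30 and still end by 18:00.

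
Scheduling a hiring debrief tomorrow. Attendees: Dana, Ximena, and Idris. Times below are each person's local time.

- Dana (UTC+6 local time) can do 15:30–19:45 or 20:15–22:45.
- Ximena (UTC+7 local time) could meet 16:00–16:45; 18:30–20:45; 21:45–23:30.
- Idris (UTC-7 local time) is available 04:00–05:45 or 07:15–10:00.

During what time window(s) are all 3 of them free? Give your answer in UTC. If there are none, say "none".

Dana in UTC: 09:30-13:45, 14:15-16:45 (subtract 6h to convert from UTC+6).
Ximena in UTC: 09:00-09:45, 11:30-13:45, 14:45-16:30 (subtract 7h to convert from UTC+7).
Idris in UTC: 11:00-12:45, 14:15-17:00 (add 7h to convert from UTC-7).
Dana ∩ Ximena: 09:30-09:45, 11:30-13:45, 14:45-16:30.
Dana ∩ Ximena ∩ Idris: 11:30-12:45, 14:45-16:30.
So the common availability across everyone is 11:30-12:45, 14:45-16:30.

11:30-12:45, 14:45-16:30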